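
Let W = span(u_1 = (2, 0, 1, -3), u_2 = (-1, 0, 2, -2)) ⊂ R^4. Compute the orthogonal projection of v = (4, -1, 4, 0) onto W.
proj_W(v) = (92/45, 0, 26/45, -22/9)

Set up U = [u_1 | ... | u_2] ∈ R^(4×2). The projector onto W = col(U) is P = U (U^T U)^(-1) U^T.
Compute U^T U =
  [14, 6]
  [6, 9],
and U^T v = (12, 4).
Solve U^T U · c = U^T v for the coefficients: c = (14/15, -8/45). The projection is proj_W(v) = U c.
Check: (v - proj_W(v)) · u_1 = 0  (should be 0).
Check: (v - proj_W(v)) · u_2 = 0  (should be 0).
Result: proj_W(v) = (92/45, 0, 26/45, -22/9).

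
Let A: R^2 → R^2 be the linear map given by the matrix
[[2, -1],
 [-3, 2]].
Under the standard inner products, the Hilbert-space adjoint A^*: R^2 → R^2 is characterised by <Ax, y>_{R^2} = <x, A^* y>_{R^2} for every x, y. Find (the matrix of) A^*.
A^* = A^T =
[[2, -3],
 [-1, 2]]

For real matrices with standard dot products, the defining identity <Ax, y> = <x, A^* y> gives (Ax)^T y = x^T (A^*) y, i.e. x^T A^T y = x^T (A^*) y. Since this holds for all x, y, we must have A^* = A^T. Therefore
A^* =
[[2, -3],
 [-1, 2]].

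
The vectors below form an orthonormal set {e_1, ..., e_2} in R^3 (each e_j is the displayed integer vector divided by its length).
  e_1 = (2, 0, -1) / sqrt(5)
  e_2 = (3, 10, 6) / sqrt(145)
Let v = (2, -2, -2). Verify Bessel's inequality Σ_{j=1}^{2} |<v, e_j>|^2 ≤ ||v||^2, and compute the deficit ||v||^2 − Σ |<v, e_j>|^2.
Σ |<v, e_j>|^2 = 344/29; ||v||^2 = 12; deficit = 4/29

Write each e_j = u_j / sqrt(<u_j, u_j>) where u_j is the displayed integer vector. Then <v, e_j> = <v, u_j> / sqrt(<u_j, u_j>), so |<v, e_j>|^2 = <v, u_j>^2 / <u_j, u_j>.
Coefficients: <v, e_1> = 6/sqrt(5), <v, e_2> = -26/sqrt(145).
Square and sum: Σ |<v, e_j>|^2 = 344/29.
Compute ||v||^2 = v·v = 12.
Deficit = 12 − 344/29 = 4/29 ≥ 0, confirming Bessel's inequality. (The deficit equals ||v − Σ <v,e_j> e_j||^2, the squared distance from v to span{e_j}.)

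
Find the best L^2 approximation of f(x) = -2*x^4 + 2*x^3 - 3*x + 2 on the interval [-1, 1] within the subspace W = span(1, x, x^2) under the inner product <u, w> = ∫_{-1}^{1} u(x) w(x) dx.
g(x) = -12*x^2/7 - 9*x/5 + 76/35

The best approximation g ∈ W is the orthogonal projection of f onto W. Writing g = a_0 + a_1 x + a_2 x^2, the coefficients solve the normal equations G · a = b where
  G_{ij} = <φ_i, φ_j> and b_i = <f, φ_i>, with φ_0 = 1, φ_1 = x, φ_2 = x^2.
G =
  [2, 0, 2/3]
  [0, 2/3, 0]
  [2/3, 0, 2/5],
b = (16/5, -6/5, 16/21).
Solving gives a_0 = 76/35, a_1 = -9/5, a_2 = -12/7, so
  g(x) = -12*x^2/7 - 9*x/5 + 76/35.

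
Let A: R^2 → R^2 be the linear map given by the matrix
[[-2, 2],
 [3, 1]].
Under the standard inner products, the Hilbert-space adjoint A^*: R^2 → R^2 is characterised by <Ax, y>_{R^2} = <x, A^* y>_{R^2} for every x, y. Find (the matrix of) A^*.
A^* = A^T =
[[-2, 3],
 [2, 1]]

For real matrices with standard dot products, the defining identity <Ax, y> = <x, A^* y> gives (Ax)^T y = x^T (A^*) y, i.e. x^T A^T y = x^T (A^*) y. Since this holds for all x, y, we must have A^* = A^T. Therefore
A^* =
[[-2, 3],
 [2, 1]].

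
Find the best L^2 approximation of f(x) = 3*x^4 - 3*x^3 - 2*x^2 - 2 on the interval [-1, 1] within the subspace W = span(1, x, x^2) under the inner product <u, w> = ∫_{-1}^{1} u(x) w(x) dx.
g(x) = 4*x^2/7 - 9*x/5 - 79/35

The best approximation g ∈ W is the orthogonal projection of f onto W. Writing g = a_0 + a_1 x + a_2 x^2, the coefficients solve the normal equations G · a = b where
  G_{ij} = <φ_i, φ_j> and b_i = <f, φ_i>, with φ_0 = 1, φ_1 = x, φ_2 = x^2.
G =
  [2, 0, 2/3]
  [0, 2/3, 0]
  [2/3, 0, 2/5],
b = (-62/15, -6/5, -134/105).
Solving gives a_0 = -79/35, a_1 = -9/5, a_2 = 4/7, so
  g(x) = 4*x^2/7 - 9*x/5 - 79/35.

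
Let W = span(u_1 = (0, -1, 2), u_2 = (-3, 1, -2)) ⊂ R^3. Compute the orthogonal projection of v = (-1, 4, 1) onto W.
proj_W(v) = (-1, 2/5, -4/5)

Set up U = [u_1 | ... | u_2] ∈ R^(3×2). The projector onto W = col(U) is P = U (U^T U)^(-1) U^T.
Compute U^T U =
  [5, -5]
  [-5, 14],
and U^T v = (-2, 5).
Solve U^T U · c = U^T v for the coefficients: c = (-1/15, 1/3). The projection is proj_W(v) = U c.
Check: (v - proj_W(v)) · u_1 = 0  (should be 0).
Check: (v - proj_W(v)) · u_2 = 0  (should be 0).
Result: proj_W(v) = (-1, 2/5, -4/5).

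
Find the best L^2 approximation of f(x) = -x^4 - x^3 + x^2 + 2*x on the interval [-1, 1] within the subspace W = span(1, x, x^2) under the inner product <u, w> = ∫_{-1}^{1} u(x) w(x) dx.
g(x) = x^2/7 + 7*x/5 + 3/35

The best approximation g ∈ W is the orthogonal projection of f onto W. Writing g = a_0 + a_1 x + a_2 x^2, the coefficients solve the normal equations G · a = b where
  G_{ij} = <φ_i, φ_j> and b_i = <f, φ_i>, with φ_0 = 1, φ_1 = x, φ_2 = x^2.
G =
  [2, 0, 2/3]
  [0, 2/3, 0]
  [2/3, 0, 2/5],
b = (4/15, 14/15, 4/35).
Solving gives a_0 = 3/35, a_1 = 7/5, a_2 = 1/7, so
  g(x) = x^2/7 + 7*x/5 + 3/35.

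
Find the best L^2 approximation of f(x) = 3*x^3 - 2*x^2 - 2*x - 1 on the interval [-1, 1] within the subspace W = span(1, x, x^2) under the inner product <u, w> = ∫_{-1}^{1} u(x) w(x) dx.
g(x) = -2*x^2 - x/5 - 1

The best approximation g ∈ W is the orthogonal projection of f onto W. Writing g = a_0 + a_1 x + a_2 x^2, the coefficients solve the normal equations G · a = b where
  G_{ij} = <φ_i, φ_j> and b_i = <f, φ_i>, with φ_0 = 1, φ_1 = x, φ_2 = x^2.
G =
  [2, 0, 2/3]
  [0, 2/3, 0]
  [2/3, 0, 2/5],
b = (-10/3, -2/15, -22/15).
Solving gives a_0 = -1, a_1 = -1/5, a_2 = -2, so
  g(x) = -2*x^2 - x/5 - 1.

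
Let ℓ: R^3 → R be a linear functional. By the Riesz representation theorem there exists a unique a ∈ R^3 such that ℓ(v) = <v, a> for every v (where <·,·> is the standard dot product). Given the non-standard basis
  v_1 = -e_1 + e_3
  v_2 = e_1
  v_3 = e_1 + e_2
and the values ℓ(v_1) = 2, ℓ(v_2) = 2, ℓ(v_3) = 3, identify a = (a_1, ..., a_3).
a = (2, 1, 4)

Write a = (a_1, ..., a_3) in the standard basis. For each basis vector v_i, ℓ(v_i) = <v_i, a> is a linear equation in the a_j's. Collect the n equations into a matrix system V a = ℓ, where row i of V is v_i (expressed in the standard basis). Since V is invertible (lower-triangular with 1s on the diagonal, up to permutation), solve by back-substitution:
  V =
[[-1, 0, 1],
 [1, 0, 0],
 [1, 1, 0]]
  V a = (2, 2, 3)
Solving gives a = (2, 1, 4).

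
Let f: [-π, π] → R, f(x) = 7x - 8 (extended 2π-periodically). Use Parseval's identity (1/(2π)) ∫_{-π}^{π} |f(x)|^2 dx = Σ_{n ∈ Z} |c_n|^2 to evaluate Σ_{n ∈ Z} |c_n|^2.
Σ |c_n|^2 = 49π^2/3 + 64

Expand and integrate term by term over [-π, π]:
  ∫ (7x)^2 dx = 49·(2π^3/3); ∫ 2·7·(-8)·x dx = 0 (odd integrand); ∫ (-8)^2 dx = 64·2π.
So (1/(2π)) ∫_{-π}^{π} (7x - 8)^2 dx = 49π^2/3 + 64 = 49π^2/3 + 64.
Parseval ⇒ Σ |c_n|^2 = 49π^2/3 + 64.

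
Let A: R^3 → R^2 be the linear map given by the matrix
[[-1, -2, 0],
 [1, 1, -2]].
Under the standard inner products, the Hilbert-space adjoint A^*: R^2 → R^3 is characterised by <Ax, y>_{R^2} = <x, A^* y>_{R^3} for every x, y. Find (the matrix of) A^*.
A^* = A^T =
[[-1, 1],
 [-2, 1],
 [0, -2]]

For real matrices with standard dot products, the defining identity <Ax, y> = <x, A^* y> gives (Ax)^T y = x^T (A^*) y, i.e. x^T A^T y = x^T (A^*) y. Since this holds for all x, y, we must have A^* = A^T. Therefore
A^* =
[[-1, 1],
 [-2, 1],
 [0, -2]].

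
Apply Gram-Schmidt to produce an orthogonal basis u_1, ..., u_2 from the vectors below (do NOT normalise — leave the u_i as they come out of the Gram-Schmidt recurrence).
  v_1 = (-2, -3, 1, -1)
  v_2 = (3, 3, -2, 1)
Orthogonal basis:
  u_1 = (-2, -3, 1, -1)
  u_2 = (3/5, -3/5, -4/5, -1/5)

Apply the Gram-Schmidt recurrence
  u_1 = v_1
  u_i = v_i − Σ_{j<i} ((v_i · u_j) / (u_j · u_j)) · u_j.

Step by step this gives:
  u_1 = (-2, -3, 1, -1)
  u_2 = (3/5, -3/5, -4/5, -1/5)

Orthogonality check:
  u_2 · u_1 = 0 (should be 0)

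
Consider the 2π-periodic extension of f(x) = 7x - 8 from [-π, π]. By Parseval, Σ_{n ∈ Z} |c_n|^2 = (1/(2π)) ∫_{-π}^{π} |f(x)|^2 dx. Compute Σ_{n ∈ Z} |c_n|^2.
Σ |c_n|^2 = 49π^2/3 + 64

Expand and integrate term by term over [-π, π]:
  ∫ (7x)^2 dx = 49·(2π^3/3); ∫ 2·7·(-8)·x dx = 0 (odd integrand); ∫ (-8)^2 dx = 64·2π.
So (1/(2π)) ∫_{-π}^{π} (7x - 8)^2 dx = 49π^2/3 + 64 = 49π^2/3 + 64.
Parseval ⇒ Σ |c_n|^2 = 49π^2/3 + 64.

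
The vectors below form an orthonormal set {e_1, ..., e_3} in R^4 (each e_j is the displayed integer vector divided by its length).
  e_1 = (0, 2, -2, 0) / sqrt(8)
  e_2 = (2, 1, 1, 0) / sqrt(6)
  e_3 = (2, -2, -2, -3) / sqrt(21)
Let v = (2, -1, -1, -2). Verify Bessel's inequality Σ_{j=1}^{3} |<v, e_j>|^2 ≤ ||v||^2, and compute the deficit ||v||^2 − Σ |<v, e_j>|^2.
Σ |<v, e_j>|^2 = 10; ||v||^2 = 10; deficit = 0

Write each e_j = u_j / sqrt(<u_j, u_j>) where u_j is the displayed integer vector. Then <v, e_j> = <v, u_j> / sqrt(<u_j, u_j>), so |<v, e_j>|^2 = <v, u_j>^2 / <u_j, u_j>.
Coefficients: <v, e_1> = 0/sqrt(8), <v, e_2> = 2/sqrt(6), <v, e_3> = 14/sqrt(21).
Square and sum: Σ |<v, e_j>|^2 = 10.
Compute ||v||^2 = v·v = 10.
Deficit = 10 − 10 = 0 ≥ 0, confirming Bessel's inequality. (The deficit equals ||v − Σ <v,e_j> e_j||^2, the squared distance from v to span{e_j}.)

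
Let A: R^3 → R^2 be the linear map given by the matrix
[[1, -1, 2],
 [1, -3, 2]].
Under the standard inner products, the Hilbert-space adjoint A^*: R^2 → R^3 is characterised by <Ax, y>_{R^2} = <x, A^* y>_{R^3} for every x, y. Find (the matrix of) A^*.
A^* = A^T =
[[1, 1],
 [-1, -3],
 [2, 2]]

For real matrices with standard dot products, the defining identity <Ax, y> = <x, A^* y> gives (Ax)^T y = x^T (A^*) y, i.e. x^T A^T y = x^T (A^*) y. Since this holds for all x, y, we must have A^* = A^T. Therefore
A^* =
[[1, 1],
 [-1, -3],
 [2, 2]].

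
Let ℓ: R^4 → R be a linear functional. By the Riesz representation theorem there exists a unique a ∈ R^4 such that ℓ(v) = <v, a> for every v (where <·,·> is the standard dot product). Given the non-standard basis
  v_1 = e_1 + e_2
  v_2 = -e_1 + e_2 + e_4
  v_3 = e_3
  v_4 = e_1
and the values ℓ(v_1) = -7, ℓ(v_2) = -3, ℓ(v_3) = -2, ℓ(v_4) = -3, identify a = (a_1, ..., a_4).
a = (-3, -4, -2, -2)

Write a = (a_1, ..., a_4) in the standard basis. For each basis vector v_i, ℓ(v_i) = <v_i, a> is a linear equation in the a_j's. Collect the n equations into a matrix system V a = ℓ, where row i of V is v_i (expressed in the standard basis). Since V is invertible (lower-triangular with 1s on the diagonal, up to permutation), solve by back-substitution:
  V =
[[1, 1, 0, 0],
 [-1, 1, 0, 1],
 [0, 0, 1, 0],
 [1, 0, 0, 0]]
  V a = (-7, -3, -2, -3)
Solving gives a = (-3, -4, -2, -2).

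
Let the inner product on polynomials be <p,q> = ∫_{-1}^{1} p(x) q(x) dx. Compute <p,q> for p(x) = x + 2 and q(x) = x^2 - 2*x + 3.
<p,q> = 12

Expand the product: p(x)·q(x) = x^3 - x + 6.
∫_{-1}^{1} of each monomial x^k gives [2/(k+1) if k even, 0 if k odd]. Integrating term-by-term (or equivalently evaluating the antiderivative F(x) = x^4/4 - x^2/2 + 6*x at the endpoints):
  F(1) − F(−1) = 23/4 − (-25/4) = 12.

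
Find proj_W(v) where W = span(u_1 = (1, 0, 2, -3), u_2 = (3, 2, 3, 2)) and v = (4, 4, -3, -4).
proj_W(v) = (287/355, 24/355, 538/355, -729/355)

Set up U = [u_1 | ... | u_2] ∈ R^(4×2). The projector onto W = col(U) is P = U (U^T U)^(-1) U^T.
Compute U^T U =
  [14, 3]
  [3, 26],
and U^T v = (10, 3).
Solve U^T U · c = U^T v for the coefficients: c = (251/355, 12/355). The projection is proj_W(v) = U c.
Check: (v - proj_W(v)) · u_1 = 0  (should be 0).
Check: (v - proj_W(v)) · u_2 = 0  (should be 0).
Result: proj_W(v) = (287/355, 24/355, 538/355, -729/355).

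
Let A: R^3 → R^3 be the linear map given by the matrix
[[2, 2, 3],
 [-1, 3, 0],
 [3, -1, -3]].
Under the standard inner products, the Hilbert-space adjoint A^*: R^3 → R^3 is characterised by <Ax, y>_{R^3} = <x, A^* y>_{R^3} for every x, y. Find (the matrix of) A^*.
A^* = A^T =
[[2, -1, 3],
 [2, 3, -1],
 [3, 0, -3]]

For real matrices with standard dot products, the defining identity <Ax, y> = <x, A^* y> gives (Ax)^T y = x^T (A^*) y, i.e. x^T A^T y = x^T (A^*) y. Since this holds for all x, y, we must have A^* = A^T. Therefore
A^* =
[[2, -1, 3],
 [2, 3, -1],
 [3, 0, -3]].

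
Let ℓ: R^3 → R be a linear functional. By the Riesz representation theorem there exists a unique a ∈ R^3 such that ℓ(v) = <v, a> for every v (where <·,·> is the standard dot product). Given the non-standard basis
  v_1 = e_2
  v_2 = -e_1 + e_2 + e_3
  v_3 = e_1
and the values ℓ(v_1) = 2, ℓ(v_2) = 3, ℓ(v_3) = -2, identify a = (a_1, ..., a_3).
a = (-2, 2, -1)

Write a = (a_1, ..., a_3) in the standard basis. For each basis vector v_i, ℓ(v_i) = <v_i, a> is a linear equation in the a_j's. Collect the n equations into a matrix system V a = ℓ, where row i of V is v_i (expressed in the standard basis). Since V is invertible (lower-triangular with 1s on the diagonal, up to permutation), solve by back-substitution:
  V =
[[0, 1, 0],
 [-1, 1, 1],
 [1, 0, 0]]
  V a = (2, 3, -2)
Solving gives a = (-2, 2, -1).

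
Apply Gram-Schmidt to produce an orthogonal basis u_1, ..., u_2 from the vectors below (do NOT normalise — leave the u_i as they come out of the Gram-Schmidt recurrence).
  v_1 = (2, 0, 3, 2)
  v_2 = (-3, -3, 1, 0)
Orthogonal basis:
  u_1 = (2, 0, 3, 2)
  u_2 = (-45/17, -3, 26/17, 6/17)

Apply the Gram-Schmidt recurrence
  u_1 = v_1
  u_i = v_i − Σ_{j<i} ((v_i · u_j) / (u_j · u_j)) · u_j.

Step by step this gives:
  u_1 = (2, 0, 3, 2)
  u_2 = (-45/17, -3, 26/17, 6/17)

Orthogonality check:
  u_2 · u_1 = 0 (should be 0)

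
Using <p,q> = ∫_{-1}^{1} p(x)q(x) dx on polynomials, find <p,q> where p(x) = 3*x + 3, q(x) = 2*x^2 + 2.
<p,q> = 16

Expand the product: p(x)·q(x) = 6*x^3 + 6*x^2 + 6*x + 6.
∫_{-1}^{1} of each monomial x^k gives [2/(k+1) if k even, 0 if k odd]. Integrating term-by-term (or equivalently evaluating the antiderivative F(x) = 3*x^4/2 + 2*x^3 + 3*x^2 + 6*x at the endpoints):
  F(1) − F(−1) = 25/2 − (-7/2) = 16.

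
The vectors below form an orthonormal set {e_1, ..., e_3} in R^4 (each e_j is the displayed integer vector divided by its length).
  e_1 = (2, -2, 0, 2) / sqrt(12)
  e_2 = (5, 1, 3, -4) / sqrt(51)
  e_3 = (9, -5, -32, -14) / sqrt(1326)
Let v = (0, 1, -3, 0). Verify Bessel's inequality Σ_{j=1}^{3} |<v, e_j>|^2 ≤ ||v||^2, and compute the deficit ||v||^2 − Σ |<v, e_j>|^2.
Σ |<v, e_j>|^2 = 47/6; ||v||^2 = 10; deficit = 13/6

Write each e_j = u_j / sqrt(<u_j, u_j>) where u_j is the displayed integer vector. Then <v, e_j> = <v, u_j> / sqrt(<u_j, u_j>), so |<v, e_j>|^2 = <v, u_j>^2 / <u_j, u_j>.
Coefficients: <v, e_1> = -2/sqrt(12), <v, e_2> = -8/sqrt(51), <v, e_3> = 91/sqrt(1326).
Square and sum: Σ |<v, e_j>|^2 = 47/6.
Compute ||v||^2 = v·v = 10.
Deficit = 10 − 47/6 = 13/6 ≥ 0, confirming Bessel's inequality. (The deficit equals ||v − Σ <v,e_j> e_j||^2, the squared distance from v to span{e_j}.)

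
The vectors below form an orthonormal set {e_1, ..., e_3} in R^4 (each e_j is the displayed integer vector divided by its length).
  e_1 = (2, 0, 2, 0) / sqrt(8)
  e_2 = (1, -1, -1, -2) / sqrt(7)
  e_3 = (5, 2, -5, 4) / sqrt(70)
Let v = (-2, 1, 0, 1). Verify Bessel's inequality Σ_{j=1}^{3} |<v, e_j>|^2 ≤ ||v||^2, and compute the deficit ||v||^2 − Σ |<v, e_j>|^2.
Σ |<v, e_j>|^2 = 29/5; ||v||^2 = 6; deficit = 1/5

Write each e_j = u_j / sqrt(<u_j, u_j>) where u_j is the displayed integer vector. Then <v, e_j> = <v, u_j> / sqrt(<u_j, u_j>), so |<v, e_j>|^2 = <v, u_j>^2 / <u_j, u_j>.
Coefficients: <v, e_1> = -4/sqrt(8), <v, e_2> = -5/sqrt(7), <v, e_3> = -4/sqrt(70).
Square and sum: Σ |<v, e_j>|^2 = 29/5.
Compute ||v||^2 = v·v = 6.
Deficit = 6 − 29/5 = 1/5 ≥ 0, confirming Bessel's inequality. (The deficit equals ||v − Σ <v,e_j> e_j||^2, the squared distance from v to span{e_j}.)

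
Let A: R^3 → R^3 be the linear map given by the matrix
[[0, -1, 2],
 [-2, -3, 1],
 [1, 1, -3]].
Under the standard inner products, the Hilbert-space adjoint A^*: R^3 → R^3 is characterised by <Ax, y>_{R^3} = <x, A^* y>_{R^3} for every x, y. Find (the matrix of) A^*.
A^* = A^T =
[[0, -2, 1],
 [-1, -3, 1],
 [2, 1, -3]]

For real matrices with standard dot products, the defining identity <Ax, y> = <x, A^* y> gives (Ax)^T y = x^T (A^*) y, i.e. x^T A^T y = x^T (A^*) y. Since this holds for all x, y, we must have A^* = A^T. Therefore
A^* =
[[0, -2, 1],
 [-1, -3, 1],
 [2, 1, -3]].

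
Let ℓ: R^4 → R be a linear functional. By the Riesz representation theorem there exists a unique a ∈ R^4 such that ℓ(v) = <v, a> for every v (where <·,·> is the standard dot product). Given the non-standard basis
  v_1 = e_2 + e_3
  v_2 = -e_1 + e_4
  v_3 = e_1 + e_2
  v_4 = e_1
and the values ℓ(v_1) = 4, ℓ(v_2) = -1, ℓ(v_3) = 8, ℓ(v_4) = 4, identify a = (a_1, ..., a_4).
a = (4, 4, 0, 3)

Write a = (a_1, ..., a_4) in the standard basis. For each basis vector v_i, ℓ(v_i) = <v_i, a> is a linear equation in the a_j's. Collect the n equations into a matrix system V a = ℓ, where row i of V is v_i (expressed in the standard basis). Since V is invertible (lower-triangular with 1s on the diagonal, up to permutation), solve by back-substitution:
  V =
[[0, 1, 1, 0],
 [-1, 0, 0, 1],
 [1, 1, 0, 0],
 [1, 0, 0, 0]]
  V a = (4, -1, 8, 4)
Solving gives a = (4, 4, 0, 3).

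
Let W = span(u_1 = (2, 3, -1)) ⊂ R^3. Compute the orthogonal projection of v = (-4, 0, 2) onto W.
proj_W(v) = (-10/7, -15/7, 5/7)

Set up U = [u_1 | ... | u_1] ∈ R^(3×1). The projector onto W = col(U) is P = U (U^T U)^(-1) U^T.
Compute U^T U =
  [14],
and U^T v = (-10).
Solve U^T U · c = U^T v for the coefficients: c = (-5/7). The projection is proj_W(v) = U c.
Check: (v - proj_W(v)) · u_1 = 0  (should be 0).
Result: proj_W(v) = (-10/7, -15/7, 5/7).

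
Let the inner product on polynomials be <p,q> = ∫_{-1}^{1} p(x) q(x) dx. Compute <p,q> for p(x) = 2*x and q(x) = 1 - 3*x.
<p,q> = -4

Expand the product: p(x)·q(x) = -6*x^2 + 2*x.
∫_{-1}^{1} of each monomial x^k gives [2/(k+1) if k even, 0 if k odd]. Integrating term-by-term (or equivalently evaluating the antiderivative F(x) = -2*x^3 + x^2 at the endpoints):
  F(1) − F(−1) = -1 − (3) = -4.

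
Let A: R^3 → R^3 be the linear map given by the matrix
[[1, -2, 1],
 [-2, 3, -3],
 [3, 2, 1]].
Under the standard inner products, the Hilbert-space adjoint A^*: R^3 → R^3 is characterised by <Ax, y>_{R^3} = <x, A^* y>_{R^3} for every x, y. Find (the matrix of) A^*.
A^* = A^T =
[[1, -2, 3],
 [-2, 3, 2],
 [1, -3, 1]]

For real matrices with standard dot products, the defining identity <Ax, y> = <x, A^* y> gives (Ax)^T y = x^T (A^*) y, i.e. x^T A^T y = x^T (A^*) y. Since this holds for all x, y, we must have A^* = A^T. Therefore
A^* =
[[1, -2, 3],
 [-2, 3, 2],
 [1, -3, 1]].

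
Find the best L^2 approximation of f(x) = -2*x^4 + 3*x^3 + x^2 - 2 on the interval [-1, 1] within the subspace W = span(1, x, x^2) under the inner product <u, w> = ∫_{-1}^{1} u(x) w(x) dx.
g(x) = -5*x^2/7 + 9*x/5 - 64/35

The best approximation g ∈ W is the orthogonal projection of f onto W. Writing g = a_0 + a_1 x + a_2 x^2, the coefficients solve the normal equations G · a = b where
  G_{ij} = <φ_i, φ_j> and b_i = <f, φ_i>, with φ_0 = 1, φ_1 = x, φ_2 = x^2.
G =
  [2, 0, 2/3]
  [0, 2/3, 0]
  [2/3, 0, 2/5],
b = (-62/15, 6/5, -158/105).
Solving gives a_0 = -64/35, a_1 = 9/5, a_2 = -5/7, so
  g(x) = -5*x^2/7 + 9*x/5 - 64/35.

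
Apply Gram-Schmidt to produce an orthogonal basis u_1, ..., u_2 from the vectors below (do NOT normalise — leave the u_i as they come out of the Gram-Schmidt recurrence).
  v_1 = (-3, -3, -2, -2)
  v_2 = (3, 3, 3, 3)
Orthogonal basis:
  u_1 = (-3, -3, -2, -2)
  u_2 = (-6/13, -6/13, 9/13, 9/13)

Apply the Gram-Schmidt recurrence
  u_1 = v_1
  u_i = v_i − Σ_{j<i} ((v_i · u_j) / (u_j · u_j)) · u_j.

Step by step this gives:
  u_1 = (-3, -3, -2, -2)
  u_2 = (-6/13, -6/13, 9/13, 9/13)

Orthogonality check:
  u_2 · u_1 = 0 (should be 0)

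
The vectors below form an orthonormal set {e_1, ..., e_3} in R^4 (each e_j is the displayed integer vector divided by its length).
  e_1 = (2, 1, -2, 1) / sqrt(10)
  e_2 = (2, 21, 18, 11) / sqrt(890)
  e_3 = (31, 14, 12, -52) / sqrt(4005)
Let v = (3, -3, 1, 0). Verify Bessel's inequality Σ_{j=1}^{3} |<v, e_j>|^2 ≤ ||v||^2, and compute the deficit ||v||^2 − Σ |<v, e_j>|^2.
Σ |<v, e_j>|^2 = 14/5; ||v||^2 = 19; deficit = 81/5

Write each e_j = u_j / sqrt(<u_j, u_j>) where u_j is the displayed integer vector. Then <v, e_j> = <v, u_j> / sqrt(<u_j, u_j>), so |<v, e_j>|^2 = <v, u_j>^2 / <u_j, u_j>.
Coefficients: <v, e_1> = 1/sqrt(10), <v, e_2> = -39/sqrt(890), <v, e_3> = 63/sqrt(4005).
Square and sum: Σ |<v, e_j>|^2 = 14/5.
Compute ||v||^2 = v·v = 19.
Deficit = 19 − 14/5 = 81/5 ≥ 0, confirming Bessel's inequality. (The deficit equals ||v − Σ <v,e_j> e_j||^2, the squared distance from v to span{e_j}.)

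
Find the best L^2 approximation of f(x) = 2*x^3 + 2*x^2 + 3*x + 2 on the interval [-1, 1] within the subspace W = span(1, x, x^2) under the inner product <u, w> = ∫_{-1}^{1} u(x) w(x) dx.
g(x) = 2*x^2 + 21*x/5 + 2

The best approximation g ∈ W is the orthogonal projection of f onto W. Writing g = a_0 + a_1 x + a_2 x^2, the coefficients solve the normal equations G · a = b where
  G_{ij} = <φ_i, φ_j> and b_i = <f, φ_i>, with φ_0 = 1, φ_1 = x, φ_2 = x^2.
G =
  [2, 0, 2/3]
  [0, 2/3, 0]
  [2/3, 0, 2/5],
b = (16/3, 14/5, 32/15).
Solving gives a_0 = 2, a_1 = 21/5, a_2 = 2, so
  g(x) = 2*x^2 + 21*x/5 + 2.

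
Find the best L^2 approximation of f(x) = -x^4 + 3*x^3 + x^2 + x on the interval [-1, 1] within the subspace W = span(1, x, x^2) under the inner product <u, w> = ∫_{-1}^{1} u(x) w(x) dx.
g(x) = x^2/7 + 14*x/5 + 3/35

The best approximation g ∈ W is the orthogonal projection of f onto W. Writing g = a_0 + a_1 x + a_2 x^2, the coefficients solve the normal equations G · a = b where
  G_{ij} = <φ_i, φ_j> and b_i = <f, φ_i>, with φ_0 = 1, φ_1 = x, φ_2 = x^2.
G =
  [2, 0, 2/3]
  [0, 2/3, 0]
  [2/3, 0, 2/5],
b = (4/15, 28/15, 4/35).
Solving gives a_0 = 3/35, a_1 = 14/5, a_2 = 1/7, so
  g(x) = x^2/7 + 14*x/5 + 3/35.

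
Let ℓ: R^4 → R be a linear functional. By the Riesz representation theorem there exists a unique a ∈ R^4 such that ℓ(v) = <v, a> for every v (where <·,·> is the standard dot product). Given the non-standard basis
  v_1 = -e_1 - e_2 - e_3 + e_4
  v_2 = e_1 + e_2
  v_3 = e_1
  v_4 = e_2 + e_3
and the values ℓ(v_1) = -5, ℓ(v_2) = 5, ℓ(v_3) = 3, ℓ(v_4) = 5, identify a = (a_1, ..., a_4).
a = (3, 2, 3, 3)

Write a = (a_1, ..., a_4) in the standard basis. For each basis vector v_i, ℓ(v_i) = <v_i, a> is a linear equation in the a_j's. Collect the n equations into a matrix system V a = ℓ, where row i of V is v_i (expressed in the standard basis). Since V is invertible (lower-triangular with 1s on the diagonal, up to permutation), solve by back-substitution:
  V =
[[-1, -1, -1, 1],
 [1, 1, 0, 0],
 [1, 0, 0, 0],
 [0, 1, 1, 0]]
  V a = (-5, 5, 3, 5)
Solving gives a = (3, 2, 3, 3).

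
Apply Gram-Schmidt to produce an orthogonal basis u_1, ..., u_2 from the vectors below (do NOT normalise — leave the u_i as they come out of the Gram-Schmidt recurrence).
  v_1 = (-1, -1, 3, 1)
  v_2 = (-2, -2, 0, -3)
Orthogonal basis:
  u_1 = (-1, -1, 3, 1)
  u_2 = (-23/12, -23/12, -1/4, -37/12)

Apply the Gram-Schmidt recurrence
  u_1 = v_1
  u_i = v_i − Σ_{j<i} ((v_i · u_j) / (u_j · u_j)) · u_j.

Step by step this gives:
  u_1 = (-1, -1, 3, 1)
  u_2 = (-23/12, -23/12, -1/4, -37/12)

Orthogonality check:
  u_2 · u_1 = 0 (should be 0)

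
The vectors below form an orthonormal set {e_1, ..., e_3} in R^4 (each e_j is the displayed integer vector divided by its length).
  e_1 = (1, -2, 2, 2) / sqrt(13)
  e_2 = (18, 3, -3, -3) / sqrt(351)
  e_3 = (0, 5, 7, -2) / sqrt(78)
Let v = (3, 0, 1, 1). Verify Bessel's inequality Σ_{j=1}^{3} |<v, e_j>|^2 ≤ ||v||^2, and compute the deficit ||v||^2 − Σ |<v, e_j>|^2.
Σ |<v, e_j>|^2 = 277/26; ||v||^2 = 11; deficit = 9/26

Write each e_j = u_j / sqrt(<u_j, u_j>) where u_j is the displayed integer vector. Then <v, e_j> = <v, u_j> / sqrt(<u_j, u_j>), so |<v, e_j>|^2 = <v, u_j>^2 / <u_j, u_j>.
Coefficients: <v, e_1> = 7/sqrt(13), <v, e_2> = 48/sqrt(351), <v, e_3> = 5/sqrt(78).
Square and sum: Σ |<v, e_j>|^2 = 277/26.
Compute ||v||^2 = v·v = 11.
Deficit = 11 − 277/26 = 9/26 ≥ 0, confirming Bessel's inequality. (The deficit equals ||v − Σ <v,e_j> e_j||^2, the squared distance from v to span{e_j}.)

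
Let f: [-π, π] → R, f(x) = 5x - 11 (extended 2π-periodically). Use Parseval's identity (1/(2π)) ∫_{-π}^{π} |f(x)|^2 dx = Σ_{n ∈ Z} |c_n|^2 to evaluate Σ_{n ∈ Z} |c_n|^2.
Σ |c_n|^2 = 25π^2/3 + 121

Expand and integrate term by term over [-π, π]:
  ∫ (5x)^2 dx = 25·(2π^3/3); ∫ 2·5·(-11)·x dx = 0 (odd integrand); ∫ (-11)^2 dx = 121·2π.
So (1/(2π)) ∫_{-π}^{π} (5x - 11)^2 dx = 25π^2/3 + 121 = 25π^2/3 + 121.
Parseval ⇒ Σ |c_n|^2 = 25π^2/3 + 121.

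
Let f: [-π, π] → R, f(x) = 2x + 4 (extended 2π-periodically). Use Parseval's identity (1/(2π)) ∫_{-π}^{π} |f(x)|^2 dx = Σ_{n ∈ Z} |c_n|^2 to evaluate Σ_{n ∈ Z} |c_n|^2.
Σ |c_n|^2 = 4π^2/3 + 16

Expand and integrate term by term over [-π, π]:
  ∫ (2x)^2 dx = 4·(2π^3/3); ∫ 2·2·(4)·x dx = 0 (odd integrand); ∫ 4^2 dx = 16·2π.
So (1/(2π)) ∫_{-π}^{π} (2x + 4)^2 dx = 4π^2/3 + 16 = 4π^2/3 + 16.
Parseval ⇒ Σ |c_n|^2 = 4π^2/3 + 16.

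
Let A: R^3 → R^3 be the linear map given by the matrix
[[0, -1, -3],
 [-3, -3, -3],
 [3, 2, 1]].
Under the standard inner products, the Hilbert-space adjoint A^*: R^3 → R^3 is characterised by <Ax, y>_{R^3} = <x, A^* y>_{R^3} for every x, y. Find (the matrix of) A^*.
A^* = A^T =
[[0, -3, 3],
 [-1, -3, 2],
 [-3, -3, 1]]

For real matrices with standard dot products, the defining identity <Ax, y> = <x, A^* y> gives (Ax)^T y = x^T (A^*) y, i.e. x^T A^T y = x^T (A^*) y. Since this holds for all x, y, we must have A^* = A^T. Therefore
A^* =
[[0, -3, 3],
 [-1, -3, 2],
 [-3, -3, 1]].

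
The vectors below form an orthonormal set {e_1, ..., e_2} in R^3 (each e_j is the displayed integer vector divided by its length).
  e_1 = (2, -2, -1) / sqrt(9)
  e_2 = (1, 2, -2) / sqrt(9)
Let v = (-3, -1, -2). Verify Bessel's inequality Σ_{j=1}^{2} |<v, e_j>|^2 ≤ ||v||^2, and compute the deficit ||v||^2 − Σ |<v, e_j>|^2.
Σ |<v, e_j>|^2 = 5/9; ||v||^2 = 14; deficit = 121/9

Write each e_j = u_j / sqrt(<u_j, u_j>) where u_j is the displayed integer vector. Then <v, e_j> = <v, u_j> / sqrt(<u_j, u_j>), so |<v, e_j>|^2 = <v, u_j>^2 / <u_j, u_j>.
Coefficients: <v, e_1> = -2/sqrt(9), <v, e_2> = -1/sqrt(9).
Square and sum: Σ |<v, e_j>|^2 = 5/9.
Compute ||v||^2 = v·v = 14.
Deficit = 14 − 5/9 = 121/9 ≥ 0, confirming Bessel's inequality. (The deficit equals ||v − Σ <v,e_j> e_j||^2, the squared distance from v to span{e_j}.)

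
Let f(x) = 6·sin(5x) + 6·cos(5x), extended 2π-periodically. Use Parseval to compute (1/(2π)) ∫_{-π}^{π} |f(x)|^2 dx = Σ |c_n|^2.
Σ |c_n|^2 = 36

Expand |f|^2 and use orthogonality of {sin(nx), cos(mx)} on [-π, π]:
  ∫_{-π}^{π} sin(nx)^2 dx = π, ∫ cos(mx)^2 dx = π, and cross terms integrate to 0.
So ∫_{-π}^{π} f(x)^2 dx = 6^2 · π + 6^2 · π = (36 + 36)π.
Divide by 2π: (36 + 36)/2 = 36.
By Parseval, this equals Σ |c_n|^2.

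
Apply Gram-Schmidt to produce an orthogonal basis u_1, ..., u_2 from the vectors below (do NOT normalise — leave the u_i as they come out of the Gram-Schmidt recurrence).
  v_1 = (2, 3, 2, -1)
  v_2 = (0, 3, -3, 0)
Orthogonal basis:
  u_1 = (2, 3, 2, -1)
  u_2 = (-1/3, 5/2, -10/3, 1/6)

Apply the Gram-Schmidt recurrence
  u_1 = v_1
  u_i = v_i − Σ_{j<i} ((v_i · u_j) / (u_j · u_j)) · u_j.

Step by step this gives:
  u_1 = (2, 3, 2, -1)
  u_2 = (-1/3, 5/2, -10/3, 1/6)

Orthogonality check:
  u_2 · u_1 = 0 (should be 0)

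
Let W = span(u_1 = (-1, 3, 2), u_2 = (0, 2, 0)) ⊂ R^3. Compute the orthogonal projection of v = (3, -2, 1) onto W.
proj_W(v) = (1/5, -2, -2/5)

Set up U = [u_1 | ... | u_2] ∈ R^(3×2). The projector onto W = col(U) is P = U (U^T U)^(-1) U^T.
Compute U^T U =
  [14, 6]
  [6, 4],
and U^T v = (-7, -4).
Solve U^T U · c = U^T v for the coefficients: c = (-1/5, -7/10). The projection is proj_W(v) = U c.
Check: (v - proj_W(v)) · u_1 = 0  (should be 0).
Check: (v - proj_W(v)) · u_2 = 0  (should be 0).
Result: proj_W(v) = (1/5, -2, -2/5).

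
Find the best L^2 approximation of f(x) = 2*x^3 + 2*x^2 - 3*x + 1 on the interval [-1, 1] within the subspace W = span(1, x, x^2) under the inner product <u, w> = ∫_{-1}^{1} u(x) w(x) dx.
g(x) = 2*x^2 - 9*x/5 + 1

The best approximation g ∈ W is the orthogonal projection of f onto W. Writing g = a_0 + a_1 x + a_2 x^2, the coefficients solve the normal equations G · a = b where
  G_{ij} = <φ_i, φ_j> and b_i = <f, φ_i>, with φ_0 = 1, φ_1 = x, φ_2 = x^2.
G =
  [2, 0, 2/3]
  [0, 2/3, 0]
  [2/3, 0, 2/5],
b = (10/3, -6/5, 22/15).
Solving gives a_0 = 1, a_1 = -9/5, a_2 = 2, so
  g(x) = 2*x^2 - 9*x/5 + 1.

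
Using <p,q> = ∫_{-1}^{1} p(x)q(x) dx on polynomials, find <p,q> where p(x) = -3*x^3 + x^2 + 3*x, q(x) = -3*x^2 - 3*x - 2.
<p,q> = -74/15

Expand the product: p(x)·q(x) = 9*x^5 + 6*x^4 - 6*x^3 - 11*x^2 - 6*x.
∫_{-1}^{1} of each monomial x^k gives [2/(k+1) if k even, 0 if k odd]. Integrating term-by-term (or equivalently evaluating the antiderivative F(x) = 3*x^6/2 + 6*x^5/5 - 3*x^4/2 - 11*x^3/3 - 3*x^2 at the endpoints):
  F(1) − F(−1) = -82/15 − (-8/15) = -74/15.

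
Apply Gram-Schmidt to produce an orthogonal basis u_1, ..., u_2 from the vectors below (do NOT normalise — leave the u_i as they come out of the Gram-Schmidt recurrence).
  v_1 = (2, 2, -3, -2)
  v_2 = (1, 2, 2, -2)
Orthogonal basis:
  u_1 = (2, 2, -3, -2)
  u_2 = (13/21, 34/21, 18/7, -34/21)

Apply the Gram-Schmidt recurrence
  u_1 = v_1
  u_i = v_i − Σ_{j<i} ((v_i · u_j) / (u_j · u_j)) · u_j.

Step by step this gives:
  u_1 = (2, 2, -3, -2)
  u_2 = (13/21, 34/21, 18/7, -34/21)

Orthogonality check:
  u_2 · u_1 = 0 (should be 0)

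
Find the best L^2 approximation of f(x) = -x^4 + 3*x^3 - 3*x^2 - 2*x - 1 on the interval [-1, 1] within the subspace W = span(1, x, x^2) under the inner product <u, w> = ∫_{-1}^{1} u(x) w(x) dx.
g(x) = -27*x^2/7 - x/5 - 32/35

The best approximation g ∈ W is the orthogonal projection of f onto W. Writing g = a_0 + a_1 x + a_2 x^2, the coefficients solve the normal equations G · a = b where
  G_{ij} = <φ_i, φ_j> and b_i = <f, φ_i>, with φ_0 = 1, φ_1 = x, φ_2 = x^2.
G =
  [2, 0, 2/3]
  [0, 2/3, 0]
  [2/3, 0, 2/5],
b = (-22/5, -2/15, -226/105).
Solving gives a_0 = -32/35, a_1 = -1/5, a_2 = -27/7, so
  g(x) = -27*x^2/7 - x/5 - 32/35.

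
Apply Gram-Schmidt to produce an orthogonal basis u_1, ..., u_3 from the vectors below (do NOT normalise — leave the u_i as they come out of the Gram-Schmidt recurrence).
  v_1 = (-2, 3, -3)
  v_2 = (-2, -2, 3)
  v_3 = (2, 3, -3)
Orthogonal basis:
  u_1 = (-2, 3, -3)
  u_2 = (-3, -1/2, 3/2)
  u_3 = (36/253, 144/253, 120/253)

Apply the Gram-Schmidt recurrence
  u_1 = v_1
  u_i = v_i − Σ_{j<i} ((v_i · u_j) / (u_j · u_j)) · u_j.

Step by step this gives:
  u_1 = (-2, 3, -3)
  u_2 = (-3, -1/2, 3/2)
  u_3 = (36/253, 144/253, 120/253)

Orthogonality check:
  u_2 · u_1 = 0 (should be 0)
  u_3 · u_1 = 0 (should be 0)
  u_3 · u_2 = 0 (should be 0)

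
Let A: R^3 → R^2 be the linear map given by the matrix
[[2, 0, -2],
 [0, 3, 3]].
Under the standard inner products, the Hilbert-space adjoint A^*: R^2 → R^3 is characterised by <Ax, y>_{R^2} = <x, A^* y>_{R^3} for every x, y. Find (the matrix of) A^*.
A^* = A^T =
[[2, 0],
 [0, 3],
 [-2, 3]]

For real matrices with standard dot products, the defining identity <Ax, y> = <x, A^* y> gives (Ax)^T y = x^T (A^*) y, i.e. x^T A^T y = x^T (A^*) y. Since this holds for all x, y, we must have A^* = A^T. Therefore
A^* =
[[2, 0],
 [0, 3],
 [-2, 3]].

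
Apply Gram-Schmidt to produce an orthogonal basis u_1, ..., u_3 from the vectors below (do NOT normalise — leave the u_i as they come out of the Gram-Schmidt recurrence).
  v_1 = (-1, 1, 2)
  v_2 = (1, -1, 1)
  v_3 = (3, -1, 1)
Orthogonal basis:
  u_1 = (-1, 1, 2)
  u_2 = (1, -1, 1)
  u_3 = (1, 1, 0)

Apply the Gram-Schmidt recurrence
  u_1 = v_1
  u_i = v_i − Σ_{j<i} ((v_i · u_j) / (u_j · u_j)) · u_j.

Step by step this gives:
  u_1 = (-1, 1, 2)
  u_2 = (1, -1, 1)
  u_3 = (1, 1, 0)

Orthogonality check:
  u_2 · u_1 = 0 (should be 0)
  u_3 · u_1 = 0 (should be 0)
  u_3 · u_2 = 0 (should be 0)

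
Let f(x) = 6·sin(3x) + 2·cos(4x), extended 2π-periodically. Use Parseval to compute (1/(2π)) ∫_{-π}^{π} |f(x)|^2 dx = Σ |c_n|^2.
Σ |c_n|^2 = 20

Expand |f|^2 and use orthogonality of {sin(nx), cos(mx)} on [-π, π]:
  ∫_{-π}^{π} sin(nx)^2 dx = π, ∫ cos(mx)^2 dx = π, and cross terms integrate to 0.
So ∫_{-π}^{π} f(x)^2 dx = 6^2 · π + 2^2 · π = (36 + 4)π.
Divide by 2π: (36 + 4)/2 = 20.
By Parseval, this equals Σ |c_n|^2.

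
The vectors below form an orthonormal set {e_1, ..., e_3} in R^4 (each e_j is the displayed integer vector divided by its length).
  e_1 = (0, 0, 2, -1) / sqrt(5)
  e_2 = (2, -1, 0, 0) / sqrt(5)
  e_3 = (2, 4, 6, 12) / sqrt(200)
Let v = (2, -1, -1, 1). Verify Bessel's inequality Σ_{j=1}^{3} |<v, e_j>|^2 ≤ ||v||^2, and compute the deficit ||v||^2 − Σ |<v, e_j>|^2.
Σ |<v, e_j>|^2 = 349/50; ||v||^2 = 7; deficit = 1/50

Write each e_j = u_j / sqrt(<u_j, u_j>) where u_j is the displayed integer vector. Then <v, e_j> = <v, u_j> / sqrt(<u_j, u_j>), so |<v, e_j>|^2 = <v, u_j>^2 / <u_j, u_j>.
Coefficients: <v, e_1> = -3/sqrt(5), <v, e_2> = 5/sqrt(5), <v, e_3> = 6/sqrt(200).
Square and sum: Σ |<v, e_j>|^2 = 349/50.
Compute ||v||^2 = v·v = 7.
Deficit = 7 − 349/50 = 1/50 ≥ 0, confirming Bessel's inequality. (The deficit equals ||v − Σ <v,e_j> e_j||^2, the squared distance from v to span{e_j}.)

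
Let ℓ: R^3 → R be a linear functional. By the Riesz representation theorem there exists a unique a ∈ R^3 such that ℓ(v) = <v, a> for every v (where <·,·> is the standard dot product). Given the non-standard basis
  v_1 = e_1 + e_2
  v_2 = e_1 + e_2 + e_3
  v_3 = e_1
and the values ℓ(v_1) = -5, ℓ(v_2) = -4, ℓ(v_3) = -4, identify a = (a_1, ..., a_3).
a = (-4, -1, 1)

Write a = (a_1, ..., a_3) in the standard basis. For each basis vector v_i, ℓ(v_i) = <v_i, a> is a linear equation in the a_j's. Collect the n equations into a matrix system V a = ℓ, where row i of V is v_i (expressed in the standard basis). Since V is invertible (lower-triangular with 1s on the diagonal, up to permutation), solve by back-substitution:
  V =
[[1, 1, 0],
 [1, 1, 1],
 [1, 0, 0]]
  V a = (-5, -4, -4)
Solving gives a = (-4, -1, 1).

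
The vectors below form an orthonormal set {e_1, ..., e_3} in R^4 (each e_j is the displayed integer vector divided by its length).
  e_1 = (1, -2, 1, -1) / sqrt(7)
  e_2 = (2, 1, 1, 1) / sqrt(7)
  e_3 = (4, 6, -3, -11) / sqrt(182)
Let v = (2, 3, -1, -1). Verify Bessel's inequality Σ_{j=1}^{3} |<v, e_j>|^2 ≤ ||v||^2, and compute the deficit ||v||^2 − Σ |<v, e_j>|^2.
Σ |<v, e_j>|^2 = 1333/91; ||v||^2 = 15; deficit = 32/91

Write each e_j = u_j / sqrt(<u_j, u_j>) where u_j is the displayed integer vector. Then <v, e_j> = <v, u_j> / sqrt(<u_j, u_j>), so |<v, e_j>|^2 = <v, u_j>^2 / <u_j, u_j>.
Coefficients: <v, e_1> = -4/sqrt(7), <v, e_2> = 5/sqrt(7), <v, e_3> = 40/sqrt(182).
Square and sum: Σ |<v, e_j>|^2 = 1333/91.
Compute ||v||^2 = v·v = 15.
Deficit = 15 − 1333/91 = 32/91 ≥ 0, confirming Bessel's inequality. (The deficit equals ||v − Σ <v,e_j> e_j||^2, the squared distance from v to span{e_j}.)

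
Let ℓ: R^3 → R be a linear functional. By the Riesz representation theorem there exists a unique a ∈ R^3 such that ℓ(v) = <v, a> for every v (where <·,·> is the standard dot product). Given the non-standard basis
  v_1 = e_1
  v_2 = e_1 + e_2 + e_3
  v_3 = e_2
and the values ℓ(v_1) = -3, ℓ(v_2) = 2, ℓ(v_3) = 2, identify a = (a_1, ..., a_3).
a = (-3, 2, 3)

Write a = (a_1, ..., a_3) in the standard basis. For each basis vector v_i, ℓ(v_i) = <v_i, a> is a linear equation in the a_j's. Collect the n equations into a matrix system V a = ℓ, where row i of V is v_i (expressed in the standard basis). Since V is invertible (lower-triangular with 1s on the diagonal, up to permutation), solve by back-substitution:
  V =
[[1, 0, 0],
 [1, 1, 1],
 [0, 1, 0]]
  V a = (-3, 2, 2)
Solving gives a = (-3, 2, 3).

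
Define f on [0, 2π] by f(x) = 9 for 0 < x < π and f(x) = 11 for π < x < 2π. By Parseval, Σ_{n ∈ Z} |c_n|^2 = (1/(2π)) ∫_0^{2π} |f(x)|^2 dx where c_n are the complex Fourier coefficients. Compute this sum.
Σ |c_n|^2 = 101

Parseval equates the L^2 energy of f (normalised by 1/(2π)) with the ℓ^2 sum of its Fourier coefficients: (1/(2π)) ∫_0^{2π} |f|^2 = Σ |c_n|^2.
Compute the left side: (1/(2π)) [∫_0^π 9^2 dx + ∫_π^{2π} 11^2 dx] = (1/(2π)) · (81π + 121π) = (81 + 121)/2 = 101.
So Σ_{n ∈ Z} |c_n|^2 = 101.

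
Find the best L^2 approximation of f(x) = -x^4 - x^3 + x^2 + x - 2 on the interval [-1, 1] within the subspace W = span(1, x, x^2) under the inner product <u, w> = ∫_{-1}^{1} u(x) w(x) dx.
g(x) = x^2/7 + 2*x/5 - 67/35

The best approximation g ∈ W is the orthogonal projection of f onto W. Writing g = a_0 + a_1 x + a_2 x^2, the coefficients solve the normal equations G · a = b where
  G_{ij} = <φ_i, φ_j> and b_i = <f, φ_i>, with φ_0 = 1, φ_1 = x, φ_2 = x^2.
G =
  [2, 0, 2/3]
  [0, 2/3, 0]
  [2/3, 0, 2/5],
b = (-56/15, 4/15, -128/105).
Solving gives a_0 = -67/35, a_1 = 2/5, a_2 = 1/7, so
  g(x) = x^2/7 + 2*x/5 - 67/35.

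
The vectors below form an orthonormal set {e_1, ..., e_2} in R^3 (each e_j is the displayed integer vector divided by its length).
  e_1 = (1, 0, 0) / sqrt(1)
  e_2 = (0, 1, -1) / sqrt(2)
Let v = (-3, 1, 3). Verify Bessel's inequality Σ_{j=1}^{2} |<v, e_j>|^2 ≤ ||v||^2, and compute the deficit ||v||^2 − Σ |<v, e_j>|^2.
Σ |<v, e_j>|^2 = 11; ||v||^2 = 19; deficit = 8

Write each e_j = u_j / sqrt(<u_j, u_j>) where u_j is the displayed integer vector. Then <v, e_j> = <v, u_j> / sqrt(<u_j, u_j>), so |<v, e_j>|^2 = <v, u_j>^2 / <u_j, u_j>.
Coefficients: <v, e_1> = -3/sqrt(1), <v, e_2> = -2/sqrt(2).
Square and sum: Σ |<v, e_j>|^2 = 11.
Compute ||v||^2 = v·v = 19.
Deficit = 19 − 11 = 8 ≥ 0, confirming Bessel's inequality. (The deficit equals ||v − Σ <v,e_j> e_j||^2, the squared distance from v to span{e_j}.)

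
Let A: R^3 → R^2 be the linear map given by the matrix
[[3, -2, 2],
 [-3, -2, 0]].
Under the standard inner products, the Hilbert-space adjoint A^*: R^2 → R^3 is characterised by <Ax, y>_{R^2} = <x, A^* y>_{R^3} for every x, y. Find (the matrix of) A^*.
A^* = A^T =
[[3, -3],
 [-2, -2],
 [2, 0]]

For real matrices with standard dot products, the defining identity <Ax, y> = <x, A^* y> gives (Ax)^T y = x^T (A^*) y, i.e. x^T A^T y = x^T (A^*) y. Since this holds for all x, y, we must have A^* = A^T. Therefore
A^* =
[[3, -3],
 [-2, -2],
 [2, 0]].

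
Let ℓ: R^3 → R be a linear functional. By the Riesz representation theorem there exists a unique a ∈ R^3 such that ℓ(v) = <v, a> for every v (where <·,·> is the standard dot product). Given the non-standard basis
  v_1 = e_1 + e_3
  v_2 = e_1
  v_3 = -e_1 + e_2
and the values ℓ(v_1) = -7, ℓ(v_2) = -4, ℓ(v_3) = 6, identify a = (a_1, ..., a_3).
a = (-4, 2, -3)

Write a = (a_1, ..., a_3) in the standard basis. For each basis vector v_i, ℓ(v_i) = <v_i, a> is a linear equation in the a_j's. Collect the n equations into a matrix system V a = ℓ, where row i of V is v_i (expressed in the standard basis). Since V is invertible (lower-triangular with 1s on the diagonal, up to permutation), solve by back-substitution:
  V =
[[1, 0, 1],
 [1, 0, 0],
 [-1, 1, 0]]
  V a = (-7, -4, 6)
Solving gives a = (-4, 2, -3).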